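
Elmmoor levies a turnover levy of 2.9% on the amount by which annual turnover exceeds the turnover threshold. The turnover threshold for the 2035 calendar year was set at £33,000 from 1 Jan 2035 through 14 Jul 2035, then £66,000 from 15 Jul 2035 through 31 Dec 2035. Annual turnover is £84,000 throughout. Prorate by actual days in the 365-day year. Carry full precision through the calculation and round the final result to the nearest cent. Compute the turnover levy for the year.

1 Jan – 14 Jul 2035: 195 days, exemption £33,000 → (£84,000 − £33,000) × 2.9% × 195/365 = £790.1507
15 Jul – 31 Dec 2035: 170 days, exemption £66,000 → (£84,000 − £66,000) × 2.9% × 170/365 = £243.1233
Total = £1,033.2740

£1,033.27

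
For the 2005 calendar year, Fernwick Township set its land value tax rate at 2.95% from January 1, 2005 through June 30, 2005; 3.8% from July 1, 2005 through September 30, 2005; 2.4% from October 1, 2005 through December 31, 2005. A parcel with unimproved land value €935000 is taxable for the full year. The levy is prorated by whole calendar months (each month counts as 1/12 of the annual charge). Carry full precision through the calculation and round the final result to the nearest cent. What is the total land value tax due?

€28283.75

January 1 – June 30, 2005: 6 months at 2.95% → €935000 × 2.95% × 6/12 = €13791.2500
July 1 – September 30, 2005: 3 months at 3.8% → €935000 × 3.8% × 3/12 = €8882.5000
October 1 – December 31, 2005: 3 months at 2.4% → €935000 × 2.4% × 3/12 = €5610.0000
Total = €28283.7500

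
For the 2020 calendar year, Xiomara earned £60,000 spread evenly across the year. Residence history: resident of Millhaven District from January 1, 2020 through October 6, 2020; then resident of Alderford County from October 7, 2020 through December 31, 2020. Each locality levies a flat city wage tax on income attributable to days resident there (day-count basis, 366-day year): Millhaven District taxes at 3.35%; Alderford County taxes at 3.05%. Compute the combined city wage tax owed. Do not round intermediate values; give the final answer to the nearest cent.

£1,967.70

Millhaven District, January 1 – October 6, 2020: 280 days → £60,000 × 3.35% × 280/366 = £1,537.7049
Alderford County, October 7 – December 31, 2020: 86 days → £60,000 × 3.05% × 86/366 = £430.0000
Total = £1,967.7049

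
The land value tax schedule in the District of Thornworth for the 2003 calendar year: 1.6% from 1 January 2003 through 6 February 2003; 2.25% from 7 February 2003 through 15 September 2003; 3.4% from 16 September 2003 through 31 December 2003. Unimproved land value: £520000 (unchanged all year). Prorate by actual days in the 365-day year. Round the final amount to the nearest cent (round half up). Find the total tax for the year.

£13110.41

1 January – 6 February 2003: 37 days at 1.6% → £520000 × 1.6% × 37/365 = £843.3973
7 February – 15 September 2003: 221 days at 2.25% → £520000 × 2.25% × 221/365 = £7084.1096
16 September – 31 December 2003: 107 days at 3.4% → £520000 × 3.4% × 107/365 = £5182.9041
Total = £13110.4110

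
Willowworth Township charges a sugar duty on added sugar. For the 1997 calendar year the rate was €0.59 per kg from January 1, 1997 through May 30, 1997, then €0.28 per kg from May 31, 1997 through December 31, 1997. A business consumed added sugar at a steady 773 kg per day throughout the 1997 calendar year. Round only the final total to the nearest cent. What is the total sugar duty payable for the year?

January 1 – May 30, 1997: 150 days × 773 kg/day = 115,950 kg at €0.59/kg → €68,410.50
May 31 – December 31, 1997: 215 days × 773 kg/day = 166,195 kg at €0.28/kg → €46,534.60

€114,945.10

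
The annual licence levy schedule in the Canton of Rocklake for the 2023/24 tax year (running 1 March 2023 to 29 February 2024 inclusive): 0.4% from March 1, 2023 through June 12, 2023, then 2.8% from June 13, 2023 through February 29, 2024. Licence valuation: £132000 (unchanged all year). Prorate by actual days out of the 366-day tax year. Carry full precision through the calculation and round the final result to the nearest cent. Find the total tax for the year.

£2795.80

March 1 – June 12, 2023: 104 days at 0.4% → £132000 × 0.4% × 104/366 = £150.0328
June 13, 2023 – February 29, 2024: 262 days at 2.8% → £132000 × 2.8% × 262/366 = £2645.7705
Total = £2795.8033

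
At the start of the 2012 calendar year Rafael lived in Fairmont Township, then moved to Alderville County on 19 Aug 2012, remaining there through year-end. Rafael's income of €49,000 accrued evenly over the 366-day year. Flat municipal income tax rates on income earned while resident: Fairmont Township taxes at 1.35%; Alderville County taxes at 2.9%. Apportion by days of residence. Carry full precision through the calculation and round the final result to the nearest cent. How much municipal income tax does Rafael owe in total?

€941.64

Fairmont Township, 1 Jan – 18 Aug 2012: 231 days → €49,000 × 1.35% × 231/366 = €417.5041
Alderville County, 19 Aug – 31 Dec 2012: 135 days → €49,000 × 2.9% × 135/366 = €524.1393
Total = €941.6434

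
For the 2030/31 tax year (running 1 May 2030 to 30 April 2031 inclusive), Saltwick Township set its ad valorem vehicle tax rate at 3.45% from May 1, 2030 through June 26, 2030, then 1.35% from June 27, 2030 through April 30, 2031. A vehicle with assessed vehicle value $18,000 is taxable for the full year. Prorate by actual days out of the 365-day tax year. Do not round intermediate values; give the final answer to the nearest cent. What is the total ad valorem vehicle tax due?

May 1 – June 26, 2030: 57 days at 3.45% → $18,000 × 3.45% × 57/365 = $96.9781
June 27, 2030 – April 30, 2031: 308 days at 1.35% → $18,000 × 1.35% × 308/365 = $205.0521
Total = $302.0301

$302.03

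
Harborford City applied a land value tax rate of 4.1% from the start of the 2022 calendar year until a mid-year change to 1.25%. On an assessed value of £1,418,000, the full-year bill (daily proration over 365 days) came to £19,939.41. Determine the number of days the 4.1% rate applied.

Let d = days at the first rate; then 365 − d days at the second rate.
£1,418,000 × [4.1%·d + 1.25%·(365−d)] / 365 = £19,939.41
Solving gives d = 20, so the new rate took effect on January 21, 2022.

20 days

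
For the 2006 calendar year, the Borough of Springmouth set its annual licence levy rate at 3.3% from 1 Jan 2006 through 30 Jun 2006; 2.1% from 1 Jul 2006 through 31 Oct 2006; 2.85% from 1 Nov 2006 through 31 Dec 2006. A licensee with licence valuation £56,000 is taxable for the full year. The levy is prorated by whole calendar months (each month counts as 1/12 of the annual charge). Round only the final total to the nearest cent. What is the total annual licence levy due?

£1,582.00

1 Jan – 30 Jun 2006: 6 months at 3.3% → £56,000 × 3.3% × 6/12 = £924.0000
1 Jul – 31 Oct 2006: 4 months at 2.1% → £56,000 × 2.1% × 4/12 = £392.0000
1 Nov – 31 Dec 2006: 2 months at 2.85% → £56,000 × 2.85% × 2/12 = £266.0000
Total = £1,582.0000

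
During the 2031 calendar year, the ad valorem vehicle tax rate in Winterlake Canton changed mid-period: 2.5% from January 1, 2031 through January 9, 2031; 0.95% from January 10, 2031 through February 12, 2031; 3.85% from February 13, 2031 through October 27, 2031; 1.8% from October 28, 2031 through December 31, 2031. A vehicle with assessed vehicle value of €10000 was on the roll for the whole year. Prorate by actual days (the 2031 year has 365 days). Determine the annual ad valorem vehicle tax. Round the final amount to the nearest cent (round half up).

January 1 – January 9, 2031: 9 days at 2.5% → €10000 × 2.5% × 9/365 = €6.1644
January 10 – February 12, 2031: 34 days at 0.95% → €10000 × 0.95% × 34/365 = €8.8493
February 13 – October 27, 2031: 257 days at 3.85% → €10000 × 3.85% × 257/365 = €271.0822
October 28 – December 31, 2031: 65 days at 1.8% → €10000 × 1.8% × 65/365 = €32.0548
Total = €318.1507

€318.15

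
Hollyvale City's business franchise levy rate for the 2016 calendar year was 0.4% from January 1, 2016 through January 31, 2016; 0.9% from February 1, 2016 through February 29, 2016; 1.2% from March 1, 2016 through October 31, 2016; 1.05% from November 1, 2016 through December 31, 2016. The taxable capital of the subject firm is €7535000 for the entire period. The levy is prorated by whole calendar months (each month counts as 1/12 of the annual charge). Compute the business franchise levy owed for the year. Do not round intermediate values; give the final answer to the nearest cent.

January 1 – January 31, 2016: 1 month at 0.4% → €7535000 × 0.4% × 1/12 = €2511.6667
February 1 – February 29, 2016: 1 month at 0.9% → €7535000 × 0.9% × 1/12 = €5651.2500
March 1 – October 31, 2016: 8 months at 1.2% → €7535000 × 1.2% × 8/12 = €60280.0000
November 1 – December 31, 2016: 2 months at 1.05% → €7535000 × 1.05% × 2/12 = €13186.2500
Total = €81629.1667

€81629.17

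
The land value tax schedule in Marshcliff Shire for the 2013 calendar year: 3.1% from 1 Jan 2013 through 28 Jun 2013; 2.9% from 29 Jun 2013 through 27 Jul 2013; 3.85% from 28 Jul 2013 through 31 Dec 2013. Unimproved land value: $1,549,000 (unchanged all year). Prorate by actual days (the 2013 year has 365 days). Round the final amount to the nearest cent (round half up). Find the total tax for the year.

$52,769.97

1 Jan – 28 Jun 2013: 179 days at 3.1% → $1,549,000 × 3.1% × 179/365 = $23,549.0438
29 Jun – 27 Jul 2013: 29 days at 2.9% → $1,549,000 × 2.9% × 29/365 = $3,569.0658
28 Jul – 31 Dec 2013: 157 days at 3.85% → $1,549,000 × 3.85% × 157/365 = $25,651.8644
Total = $52,769.9740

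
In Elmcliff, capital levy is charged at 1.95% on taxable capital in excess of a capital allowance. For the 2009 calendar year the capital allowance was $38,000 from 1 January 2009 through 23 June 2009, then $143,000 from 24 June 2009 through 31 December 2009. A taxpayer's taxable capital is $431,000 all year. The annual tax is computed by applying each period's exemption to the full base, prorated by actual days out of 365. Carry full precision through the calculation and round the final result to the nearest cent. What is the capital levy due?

1 January – 23 June 2009: 174 days, exemption $38,000 → ($431,000 − $38,000) × 1.95% × 174/365 = $3,653.2849
24 June – 31 December 2009: 191 days, exemption $143,000 → ($431,000 − $143,000) × 1.95% × 191/365 = $2,938.7836
Total = $6,592.0685

$6,592.07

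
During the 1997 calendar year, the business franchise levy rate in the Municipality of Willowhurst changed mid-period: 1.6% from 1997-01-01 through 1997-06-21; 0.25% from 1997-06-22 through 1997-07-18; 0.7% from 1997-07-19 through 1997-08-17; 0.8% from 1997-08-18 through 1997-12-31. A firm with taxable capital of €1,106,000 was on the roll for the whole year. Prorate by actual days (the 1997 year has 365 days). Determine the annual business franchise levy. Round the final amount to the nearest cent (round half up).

€12,476.59

1997-01-01 to 1997-06-21: 172 days at 1.6% → €1,106,000 × 1.6% × 172/365 = €8,338.9370
1997-06-22 to 1997-07-18: 27 days at 0.25% → €1,106,000 × 0.25% × 27/365 = €204.5342
1997-07-19 to 1997-08-17: 30 days at 0.7% → €1,106,000 × 0.7% × 30/365 = €636.3288
1997-08-18 to 1997-12-31: 136 days at 0.8% → €1,106,000 × 0.8% × 136/365 = €3,296.7890
Total = €12,476.5890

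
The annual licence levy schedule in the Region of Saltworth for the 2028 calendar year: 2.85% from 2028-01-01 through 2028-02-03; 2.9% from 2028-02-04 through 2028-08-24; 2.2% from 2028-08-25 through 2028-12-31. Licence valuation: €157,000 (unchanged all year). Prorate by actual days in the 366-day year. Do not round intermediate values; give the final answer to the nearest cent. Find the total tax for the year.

2028-01-01 to 2028-02-03: 34 days at 2.85% → €157,000 × 2.85% × 34/366 = €415.6639
2028-02-04 to 2028-08-24: 203 days at 2.9% → €157,000 × 2.9% × 203/366 = €2,525.2978
2028-08-25 to 2028-12-31: 129 days at 2.2% → €157,000 × 2.2% × 129/366 = €1,217.3934
Total = €4,158.3552

€4,158.36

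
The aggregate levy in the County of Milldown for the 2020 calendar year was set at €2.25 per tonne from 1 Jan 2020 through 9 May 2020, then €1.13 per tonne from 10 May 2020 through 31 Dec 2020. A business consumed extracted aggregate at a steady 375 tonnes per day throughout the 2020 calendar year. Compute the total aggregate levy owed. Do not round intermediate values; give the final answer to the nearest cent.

€209,692.50

1 Jan – 9 May 2020: 130 days × 375 tonnes/day = 48,750 tonnes at €2.25/tonne → €109,687.50
10 May – 31 Dec 2020: 236 days × 375 tonnes/day = 88,500 tonnes at €1.13/tonne → €100,005.00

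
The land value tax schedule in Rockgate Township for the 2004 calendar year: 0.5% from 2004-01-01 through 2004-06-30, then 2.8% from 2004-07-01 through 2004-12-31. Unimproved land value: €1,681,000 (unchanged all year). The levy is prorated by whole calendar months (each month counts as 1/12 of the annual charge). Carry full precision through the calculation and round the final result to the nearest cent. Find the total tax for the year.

€27,736.50

2004-01-01 to 2004-06-30: 6 months at 0.5% → €1,681,000 × 0.5% × 6/12 = €4,202.5000
2004-07-01 to 2004-12-31: 6 months at 2.8% → €1,681,000 × 2.8% × 6/12 = €23,534.0000
Total = €27,736.5000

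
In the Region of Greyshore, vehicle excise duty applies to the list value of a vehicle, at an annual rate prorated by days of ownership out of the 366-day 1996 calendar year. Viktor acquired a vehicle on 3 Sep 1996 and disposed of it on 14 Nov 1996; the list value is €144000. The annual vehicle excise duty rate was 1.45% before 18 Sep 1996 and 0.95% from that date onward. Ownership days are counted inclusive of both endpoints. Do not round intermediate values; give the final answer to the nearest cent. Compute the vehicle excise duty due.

€302.36

3 Sep – 17 Sep 1996: 15 days at 1.45% → €144000 × 1.45% × 15/366 = €85.5738
18 Sep – 14 Nov 1996: 58 days at 0.95% → €144000 × 0.95% × 58/366 = €216.7869
Total = €302.3607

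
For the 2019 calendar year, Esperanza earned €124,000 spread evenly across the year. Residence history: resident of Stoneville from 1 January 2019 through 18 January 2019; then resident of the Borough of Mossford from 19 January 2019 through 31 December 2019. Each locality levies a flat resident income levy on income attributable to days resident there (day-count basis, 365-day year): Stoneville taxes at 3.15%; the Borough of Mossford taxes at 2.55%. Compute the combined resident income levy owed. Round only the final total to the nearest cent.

€3,198.69

Stoneville, 1 January – 18 January 2019: 18 days → €124,000 × 3.15% × 18/365 = €192.6247
The Borough of Mossford, 19 January – 31 December 2019: 347 days → €124,000 × 2.55% × 347/365 = €3,006.0658
Total = €3,198.6904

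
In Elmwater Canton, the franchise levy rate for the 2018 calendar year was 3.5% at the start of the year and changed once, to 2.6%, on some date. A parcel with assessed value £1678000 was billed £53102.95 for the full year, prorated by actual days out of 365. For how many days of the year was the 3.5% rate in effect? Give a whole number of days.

Let d = days at the first rate; then 365 − d days at the second rate.
£1678000 × [3.5%·d + 2.6%·(365−d)] / 365 = £53102.95
Solving gives d = 229, so the new rate took effect on August 18, 2018.

229 days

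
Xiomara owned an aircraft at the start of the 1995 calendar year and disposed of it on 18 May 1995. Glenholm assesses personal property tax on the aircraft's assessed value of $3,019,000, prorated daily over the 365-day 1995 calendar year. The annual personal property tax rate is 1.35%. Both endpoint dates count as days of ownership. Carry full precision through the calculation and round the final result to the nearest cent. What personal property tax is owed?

Days held (1 January – 18 May 1995): 138 out of 365
Tax = $3,019,000 × 1.35% × 138/365 = $15,409.3068

$15,409.31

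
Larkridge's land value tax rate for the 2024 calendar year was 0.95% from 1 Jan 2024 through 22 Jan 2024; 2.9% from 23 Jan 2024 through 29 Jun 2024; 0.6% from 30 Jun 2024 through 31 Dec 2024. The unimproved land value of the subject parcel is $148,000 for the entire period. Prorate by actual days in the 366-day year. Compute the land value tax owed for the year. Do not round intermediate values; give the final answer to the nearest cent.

$2,397.92

1 Jan – 22 Jan 2024: 22 days at 0.95% → $148,000 × 0.95% × 22/366 = $84.5137
23 Jan – 29 Jun 2024: 159 days at 2.9% → $148,000 × 2.9% × 159/366 = $1,864.5574
30 Jun – 31 Dec 2024: 185 days at 0.6% → $148,000 × 0.6% × 185/366 = $448.8525
Total = $2,397.9235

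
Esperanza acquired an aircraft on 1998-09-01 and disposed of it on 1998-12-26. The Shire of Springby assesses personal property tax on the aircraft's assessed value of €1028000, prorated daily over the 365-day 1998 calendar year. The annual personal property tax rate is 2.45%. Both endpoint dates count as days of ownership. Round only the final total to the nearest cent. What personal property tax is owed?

€8073.32

Days held (1998-09-01 to 1998-12-26): 117 out of 365
Tax = €1028000 × 2.45% × 117/365 = €8073.3205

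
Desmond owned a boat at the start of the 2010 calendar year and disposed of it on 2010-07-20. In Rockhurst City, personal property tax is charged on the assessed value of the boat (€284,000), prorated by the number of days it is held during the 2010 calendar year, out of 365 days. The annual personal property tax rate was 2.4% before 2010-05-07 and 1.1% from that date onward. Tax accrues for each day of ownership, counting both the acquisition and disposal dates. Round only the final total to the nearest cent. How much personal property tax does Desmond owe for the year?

2010-01-01 to 2010-05-06: 126 days at 2.4% → €284,000 × 2.4% × 126/365 = €2,352.9205
2010-05-07 to 2010-07-20: 75 days at 1.1% → €284,000 × 1.1% × 75/365 = €641.9178
Total = €2,994.8384

€2,994.84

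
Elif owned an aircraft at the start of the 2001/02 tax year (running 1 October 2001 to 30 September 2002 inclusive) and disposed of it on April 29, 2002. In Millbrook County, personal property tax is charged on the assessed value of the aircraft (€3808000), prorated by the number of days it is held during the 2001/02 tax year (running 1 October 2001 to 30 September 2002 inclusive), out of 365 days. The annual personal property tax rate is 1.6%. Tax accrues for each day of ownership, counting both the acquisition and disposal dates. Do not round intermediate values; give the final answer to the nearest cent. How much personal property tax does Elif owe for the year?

€35221.39

Days held (October 1, 2001 – April 29, 2002): 211 out of 365
Tax = €3808000 × 1.6% × 211/365 = €35221.3918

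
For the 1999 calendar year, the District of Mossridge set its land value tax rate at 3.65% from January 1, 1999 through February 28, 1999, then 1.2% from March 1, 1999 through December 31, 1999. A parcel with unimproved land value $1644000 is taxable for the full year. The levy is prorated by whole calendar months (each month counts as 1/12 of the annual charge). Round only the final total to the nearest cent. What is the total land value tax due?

$26441.00

January 1 – February 28, 1999: 2 months at 3.65% → $1644000 × 3.65% × 2/12 = $10001.0000
March 1 – December 31, 1999: 10 months at 1.2% → $1644000 × 1.2% × 10/12 = $16440.0000
Total = $26441.0000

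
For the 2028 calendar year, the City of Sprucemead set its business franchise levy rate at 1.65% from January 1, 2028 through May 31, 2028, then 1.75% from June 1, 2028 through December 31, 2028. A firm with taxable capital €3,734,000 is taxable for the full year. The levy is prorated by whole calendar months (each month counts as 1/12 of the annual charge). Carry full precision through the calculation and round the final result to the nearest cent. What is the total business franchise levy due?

January 1 – May 31, 2028: 5 months at 1.65% → €3,734,000 × 1.65% × 5/12 = €25,671.2500
June 1 – December 31, 2028: 7 months at 1.75% → €3,734,000 × 1.75% × 7/12 = €38,117.9167
Total = €63,789.1667

€63,789.17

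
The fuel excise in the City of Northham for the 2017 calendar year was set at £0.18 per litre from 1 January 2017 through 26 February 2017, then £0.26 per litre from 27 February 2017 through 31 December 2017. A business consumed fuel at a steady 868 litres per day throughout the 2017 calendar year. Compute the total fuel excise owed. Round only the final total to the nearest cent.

£78,415.12

1 January – 26 February 2017: 57 days × 868 litres/day = 49,476 litres at £0.18/litre → £8,905.68
27 February – 31 December 2017: 308 days × 868 litres/day = 267,344 litres at £0.26/litre → £69,509.44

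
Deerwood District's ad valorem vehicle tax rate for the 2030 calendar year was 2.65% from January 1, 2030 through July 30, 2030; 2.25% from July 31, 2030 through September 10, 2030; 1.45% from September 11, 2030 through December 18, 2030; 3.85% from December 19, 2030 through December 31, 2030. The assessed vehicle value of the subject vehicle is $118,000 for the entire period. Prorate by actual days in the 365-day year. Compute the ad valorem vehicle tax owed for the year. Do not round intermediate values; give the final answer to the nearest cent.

January 1 – July 30, 2030: 211 days at 2.65% → $118,000 × 2.65% × 211/365 = $1,807.6630
July 31 – September 10, 2030: 42 days at 2.25% → $118,000 × 2.25% × 42/365 = $305.5068
September 11 – December 18, 2030: 99 days at 1.45% → $118,000 × 1.45% × 99/365 = $464.0795
December 19 – December 31, 2030: 13 days at 3.85% → $118,000 × 3.85% × 13/365 = $161.8055
Total = $2,739.0548

$2,739.05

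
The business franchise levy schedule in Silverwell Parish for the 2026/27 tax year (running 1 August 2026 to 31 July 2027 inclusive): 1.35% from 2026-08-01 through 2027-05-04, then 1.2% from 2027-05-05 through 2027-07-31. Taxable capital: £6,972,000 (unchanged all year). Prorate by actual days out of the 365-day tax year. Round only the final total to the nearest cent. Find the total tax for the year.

2026-08-01 to 2027-05-04: 277 days at 1.35% → £6,972,000 × 1.35% × 277/365 = £71,429.5726
2027-05-05 to 2027-07-31: 88 days at 1.2% → £6,972,000 × 1.2% × 88/365 = £20,171.0466
Total = £91,600.6192

£91,600.62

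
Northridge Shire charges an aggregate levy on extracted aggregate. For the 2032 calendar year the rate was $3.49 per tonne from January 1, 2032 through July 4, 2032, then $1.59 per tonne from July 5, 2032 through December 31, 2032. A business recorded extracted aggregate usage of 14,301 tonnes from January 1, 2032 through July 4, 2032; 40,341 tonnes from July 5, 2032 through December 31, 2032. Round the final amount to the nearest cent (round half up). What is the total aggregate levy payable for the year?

January 1 – July 4, 2032: 14,301 tonnes at $3.49/tonne → $49,910.49
July 5 – December 31, 2032: 40,341 tonnes at $1.59/tonne → $64,142.19

$114,052.68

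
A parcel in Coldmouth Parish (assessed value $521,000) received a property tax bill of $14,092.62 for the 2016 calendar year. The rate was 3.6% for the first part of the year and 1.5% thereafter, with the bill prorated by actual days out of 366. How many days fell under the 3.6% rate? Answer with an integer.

Let d = days at the first rate; then 366 − d days at the second rate.
$521,000 × [3.6%·d + 1.5%·(366−d)] / 366 = $14,092.62
Solving gives d = 210, so the new rate took effect on 29 July 2016.

210 days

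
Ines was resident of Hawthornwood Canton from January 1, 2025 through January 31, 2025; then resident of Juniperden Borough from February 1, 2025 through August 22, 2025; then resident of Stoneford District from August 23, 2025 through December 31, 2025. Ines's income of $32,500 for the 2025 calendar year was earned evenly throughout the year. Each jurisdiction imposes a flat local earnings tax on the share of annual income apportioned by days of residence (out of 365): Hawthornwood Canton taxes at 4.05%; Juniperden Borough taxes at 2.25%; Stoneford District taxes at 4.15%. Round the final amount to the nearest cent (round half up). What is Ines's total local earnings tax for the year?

$1,002.56

Hawthornwood Canton, January 1 – January 31, 2025: 31 days → $32,500 × 4.05% × 31/365 = $111.7911
Juniperden Borough, February 1 – August 22, 2025: 203 days → $32,500 × 2.25% × 203/365 = $406.6952
Stoneford District, August 23 – December 31, 2025: 131 days → $32,500 × 4.15% × 131/365 = $484.0719
Total = $1,002.5582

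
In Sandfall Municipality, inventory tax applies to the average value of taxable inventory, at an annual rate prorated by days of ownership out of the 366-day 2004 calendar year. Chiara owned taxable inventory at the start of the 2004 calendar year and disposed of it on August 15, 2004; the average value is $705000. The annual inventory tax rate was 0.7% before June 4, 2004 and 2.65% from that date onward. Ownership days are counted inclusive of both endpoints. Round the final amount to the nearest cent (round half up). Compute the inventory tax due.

January 1 – June 3, 2004: 155 days at 0.7% → $705000 × 0.7% × 155/366 = $2089.9590
June 4 – August 15, 2004: 73 days at 2.65% → $705000 × 2.65% × 73/366 = $3726.2910
Total = $5816.2500

$5816.25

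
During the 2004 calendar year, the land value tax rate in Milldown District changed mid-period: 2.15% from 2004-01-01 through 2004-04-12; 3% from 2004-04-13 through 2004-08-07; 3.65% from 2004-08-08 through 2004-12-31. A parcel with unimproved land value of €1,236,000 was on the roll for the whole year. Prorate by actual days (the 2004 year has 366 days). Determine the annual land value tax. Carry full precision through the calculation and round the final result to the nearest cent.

€37,328.21

2004-01-01 to 2004-04-12: 103 days at 2.15% → €1,236,000 × 2.15% × 103/366 = €7,478.4754
2004-04-13 to 2004-08-07: 117 days at 3% → €1,236,000 × 3% × 117/366 = €11,853.4426
2004-08-08 to 2004-12-31: 146 days at 3.65% → €1,236,000 × 3.65% × 146/366 = €17,996.2951
Total = €37,328.2131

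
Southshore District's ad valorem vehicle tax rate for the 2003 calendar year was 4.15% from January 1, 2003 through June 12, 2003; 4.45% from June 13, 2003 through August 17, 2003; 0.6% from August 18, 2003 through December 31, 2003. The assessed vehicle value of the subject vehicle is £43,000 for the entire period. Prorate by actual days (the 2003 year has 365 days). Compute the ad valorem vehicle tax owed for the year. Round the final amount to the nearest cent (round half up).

January 1 – June 12, 2003: 163 days at 4.15% → £43,000 × 4.15% × 163/365 = £796.9137
June 13 – August 17, 2003: 66 days at 4.45% → £43,000 × 4.45% × 66/365 = £346.0027
August 18 – December 31, 2003: 136 days at 0.6% → £43,000 × 0.6% × 136/365 = £96.1315
Total = £1,239.0479

£1,239.05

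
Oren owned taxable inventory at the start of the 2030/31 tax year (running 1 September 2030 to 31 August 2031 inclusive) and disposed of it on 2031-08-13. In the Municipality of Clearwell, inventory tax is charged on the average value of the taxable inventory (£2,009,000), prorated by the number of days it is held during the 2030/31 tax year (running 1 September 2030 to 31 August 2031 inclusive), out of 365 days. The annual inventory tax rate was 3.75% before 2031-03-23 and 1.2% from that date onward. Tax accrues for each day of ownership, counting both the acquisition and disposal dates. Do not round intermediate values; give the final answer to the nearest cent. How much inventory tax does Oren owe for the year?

2030-09-01 to 2031-03-22: 203 days at 3.75% → £2,009,000 × 3.75% × 203/365 = £41,900.0342
2031-03-23 to 2031-08-13: 144 days at 1.2% → £2,009,000 × 1.2% × 144/365 = £9,511.1014
Total = £51,411.1356

£51,411.14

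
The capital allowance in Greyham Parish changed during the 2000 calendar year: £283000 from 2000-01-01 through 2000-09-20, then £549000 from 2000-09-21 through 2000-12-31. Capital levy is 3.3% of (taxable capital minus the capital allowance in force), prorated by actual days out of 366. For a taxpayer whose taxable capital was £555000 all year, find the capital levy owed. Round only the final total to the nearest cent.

2000-01-01 to 2000-09-20: 264 days, exemption £283000 → (£555000 − £283000) × 3.3% × 264/366 = £6474.4918
2000-09-21 to 2000-12-31: 102 days, exemption £549000 → (£555000 − £549000) × 3.3% × 102/366 = £55.1803
Total = £6529.6721

£6529.67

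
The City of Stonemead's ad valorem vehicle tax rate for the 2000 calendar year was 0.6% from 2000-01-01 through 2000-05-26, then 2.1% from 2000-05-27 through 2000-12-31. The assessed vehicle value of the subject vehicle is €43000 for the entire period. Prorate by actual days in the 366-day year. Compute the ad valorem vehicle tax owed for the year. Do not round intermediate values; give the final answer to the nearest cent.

€643.94

2000-01-01 to 2000-05-26: 147 days at 0.6% → €43000 × 0.6% × 147/366 = €103.6230
2000-05-27 to 2000-12-31: 219 days at 2.1% → €43000 × 2.1% × 219/366 = €540.3197
Total = €643.9426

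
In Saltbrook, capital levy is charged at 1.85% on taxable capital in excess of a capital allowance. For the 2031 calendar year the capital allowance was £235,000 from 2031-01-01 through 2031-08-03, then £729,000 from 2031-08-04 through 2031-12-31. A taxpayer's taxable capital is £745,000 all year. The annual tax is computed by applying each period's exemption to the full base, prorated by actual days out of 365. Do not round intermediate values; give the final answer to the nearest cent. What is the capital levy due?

£5,679.25

2031-01-01 to 2031-08-03: 215 days, exemption £235,000 → (£745,000 − £235,000) × 1.85% × 215/365 = £5,557.6027
2031-08-04 to 2031-12-31: 150 days, exemption £729,000 → (£745,000 − £729,000) × 1.85% × 150/365 = £121.6438
Total = £5,679.2466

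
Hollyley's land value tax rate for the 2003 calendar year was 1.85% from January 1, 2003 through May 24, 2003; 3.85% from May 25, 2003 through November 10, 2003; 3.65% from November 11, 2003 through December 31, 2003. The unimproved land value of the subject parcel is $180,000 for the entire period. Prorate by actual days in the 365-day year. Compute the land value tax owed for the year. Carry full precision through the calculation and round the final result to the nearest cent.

January 1 – May 24, 2003: 144 days at 1.85% → $180,000 × 1.85% × 144/365 = $1,313.7534
May 25 – November 10, 2003: 170 days at 3.85% → $180,000 × 3.85% × 170/365 = $3,227.6712
November 11 – December 31, 2003: 51 days at 3.65% → $180,000 × 3.65% × 51/365 = $918.0000
Total = $5,459.4247

$5,459.42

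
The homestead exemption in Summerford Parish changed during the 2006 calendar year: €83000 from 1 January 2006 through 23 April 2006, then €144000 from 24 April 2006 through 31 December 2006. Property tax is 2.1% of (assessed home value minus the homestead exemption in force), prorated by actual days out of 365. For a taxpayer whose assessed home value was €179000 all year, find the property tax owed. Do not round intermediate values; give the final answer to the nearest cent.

€1131.58

1 January – 23 April 2006: 113 days, exemption €83000 → (€179000 − €83000) × 2.1% × 113/365 = €624.1315
24 April – 31 December 2006: 252 days, exemption €144000 → (€179000 − €144000) × 2.1% × 252/365 = €507.4521
Total = €1131.5836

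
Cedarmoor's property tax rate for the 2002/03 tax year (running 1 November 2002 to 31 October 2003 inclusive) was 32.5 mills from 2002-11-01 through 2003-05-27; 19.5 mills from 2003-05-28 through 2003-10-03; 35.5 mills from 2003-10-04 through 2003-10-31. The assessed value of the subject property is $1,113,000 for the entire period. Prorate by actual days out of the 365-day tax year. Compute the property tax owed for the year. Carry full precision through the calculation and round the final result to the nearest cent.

2002-11-01 to 2003-05-27: 208 days at 32.5 mills → $1,113,000 × 3.25% × 208/365 = $20,613.3699
2003-05-28 to 2003-10-03: 129 days at 19.5 mills → $1,113,000 × 1.95% × 129/365 = $7,670.5521
2003-10-04 to 2003-10-31: 28 days at 35.5 mills → $1,113,000 × 3.55% × 28/365 = $3,031.0192
Total = $31,314.9411

$31,314.94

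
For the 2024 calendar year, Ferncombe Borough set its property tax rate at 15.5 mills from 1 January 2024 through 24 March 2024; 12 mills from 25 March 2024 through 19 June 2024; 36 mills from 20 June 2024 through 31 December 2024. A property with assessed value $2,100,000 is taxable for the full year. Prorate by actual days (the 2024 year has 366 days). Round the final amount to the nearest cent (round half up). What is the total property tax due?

$53,739.34

1 January – 24 March 2024: 84 days at 15.5 mills → $2,100,000 × 1.55% × 84/366 = $7,470.4918
25 March – 19 June 2024: 87 days at 12 mills → $2,100,000 × 1.2% × 87/366 = $5,990.1639
20 June – 31 December 2024: 195 days at 36 mills → $2,100,000 × 3.6% × 195/366 = $40,278.6885
Total = $53,739.3443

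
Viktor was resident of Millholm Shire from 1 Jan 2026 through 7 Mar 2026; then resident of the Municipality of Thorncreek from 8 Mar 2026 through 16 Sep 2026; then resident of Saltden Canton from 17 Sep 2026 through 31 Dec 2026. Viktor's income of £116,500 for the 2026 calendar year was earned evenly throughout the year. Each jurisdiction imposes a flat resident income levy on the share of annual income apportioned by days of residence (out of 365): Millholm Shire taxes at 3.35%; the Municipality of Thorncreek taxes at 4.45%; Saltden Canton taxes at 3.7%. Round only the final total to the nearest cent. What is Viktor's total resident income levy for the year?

Millholm Shire, 1 Jan – 7 Mar 2026: 66 days → £116,500 × 3.35% × 66/365 = £705.7027
The Municipality of Thorncreek, 8 Mar – 16 Sep 2026: 193 days → £116,500 × 4.45% × 193/365 = £2,741.2610
Saltden Canton, 17 Sep – 31 Dec 2026: 106 days → £116,500 × 3.7% × 106/365 = £1,251.8164
Total = £4,698.7801

£4,698.78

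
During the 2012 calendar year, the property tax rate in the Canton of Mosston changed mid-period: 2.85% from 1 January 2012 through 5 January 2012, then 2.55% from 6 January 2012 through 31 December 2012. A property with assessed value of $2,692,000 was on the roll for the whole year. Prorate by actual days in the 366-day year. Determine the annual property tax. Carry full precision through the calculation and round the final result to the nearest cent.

$68,756.33

1 January – 5 January 2012: 5 days at 2.85% → $2,692,000 × 2.85% × 5/366 = $1,048.1148
6 January – 31 December 2012: 361 days at 2.55% → $2,692,000 × 2.55% × 361/366 = $67,708.2131
Total = $68,756.3279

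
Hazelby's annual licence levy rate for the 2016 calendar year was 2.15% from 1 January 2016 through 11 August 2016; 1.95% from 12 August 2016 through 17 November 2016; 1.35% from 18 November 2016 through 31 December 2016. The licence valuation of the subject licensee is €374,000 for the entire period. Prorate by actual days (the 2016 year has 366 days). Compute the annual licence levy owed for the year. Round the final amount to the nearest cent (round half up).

1 January – 11 August 2016: 224 days at 2.15% → €374,000 × 2.15% × 224/366 = €4,921.2678
12 August – 17 November 2016: 98 days at 1.95% → €374,000 × 1.95% × 98/366 = €1,952.7705
18 November – 31 December 2016: 44 days at 1.35% → €374,000 × 1.35% × 44/366 = €606.9836
Total = €7,481.0219

€7,481.02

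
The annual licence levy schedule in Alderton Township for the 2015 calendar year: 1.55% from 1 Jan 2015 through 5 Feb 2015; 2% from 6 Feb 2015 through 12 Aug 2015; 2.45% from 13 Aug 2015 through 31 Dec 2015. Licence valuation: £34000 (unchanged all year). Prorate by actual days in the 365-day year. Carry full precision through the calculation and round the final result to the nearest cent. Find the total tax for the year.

£724.01

1 Jan – 5 Feb 2015: 36 days at 1.55% → £34000 × 1.55% × 36/365 = £51.9781
6 Feb – 12 Aug 2015: 188 days at 2% → £34000 × 2% × 188/365 = £350.2466
13 Aug – 31 Dec 2015: 141 days at 2.45% → £34000 × 2.45% × 141/365 = £321.7890
Total = £724.0137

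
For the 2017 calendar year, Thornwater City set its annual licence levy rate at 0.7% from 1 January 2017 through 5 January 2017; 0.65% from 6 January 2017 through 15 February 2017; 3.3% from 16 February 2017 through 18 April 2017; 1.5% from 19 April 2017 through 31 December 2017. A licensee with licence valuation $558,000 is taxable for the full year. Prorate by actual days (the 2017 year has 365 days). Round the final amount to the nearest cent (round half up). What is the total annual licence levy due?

$9,482.18

1 January – 5 January 2017: 5 days at 0.7% → $558,000 × 0.7% × 5/365 = $53.5068
6 January – 15 February 2017: 41 days at 0.65% → $558,000 × 0.65% × 41/365 = $407.4164
16 February – 18 April 2017: 62 days at 3.3% → $558,000 × 3.3% × 62/365 = $3,127.8575
19 April – 31 December 2017: 257 days at 1.5% → $558,000 × 1.5% × 257/365 = $5,893.3973
Total = $9,482.1781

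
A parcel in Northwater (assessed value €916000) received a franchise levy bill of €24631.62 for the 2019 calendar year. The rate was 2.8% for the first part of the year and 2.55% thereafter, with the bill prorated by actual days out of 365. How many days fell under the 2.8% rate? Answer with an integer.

203 days

Let d = days at the first rate; then 365 − d days at the second rate.
€916000 × [2.8%·d + 2.55%·(365−d)] / 365 = €24631.62
Solving gives d = 203, so the new rate took effect on July 23, 2019.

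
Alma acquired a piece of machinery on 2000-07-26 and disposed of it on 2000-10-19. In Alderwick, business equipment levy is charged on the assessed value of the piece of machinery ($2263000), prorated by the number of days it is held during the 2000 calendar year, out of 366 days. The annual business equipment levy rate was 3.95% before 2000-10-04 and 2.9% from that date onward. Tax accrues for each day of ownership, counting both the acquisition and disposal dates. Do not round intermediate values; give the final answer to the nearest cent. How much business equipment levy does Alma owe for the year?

2000-07-26 to 2000-10-03: 70 days at 3.95% → $2263000 × 3.95% × 70/366 = $17096.1612
2000-10-04 to 2000-10-19: 16 days at 2.9% → $2263000 × 2.9% × 16/366 = $2868.9399
Total = $19965.1011

$19965.10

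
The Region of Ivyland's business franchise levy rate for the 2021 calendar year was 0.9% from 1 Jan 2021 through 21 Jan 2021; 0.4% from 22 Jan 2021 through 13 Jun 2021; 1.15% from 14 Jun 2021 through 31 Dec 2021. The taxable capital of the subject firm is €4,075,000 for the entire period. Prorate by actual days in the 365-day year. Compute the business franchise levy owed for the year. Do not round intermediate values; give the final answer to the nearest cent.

1 Jan – 21 Jan 2021: 21 days at 0.9% → €4,075,000 × 0.9% × 21/365 = €2,110.0685
22 Jan – 13 Jun 2021: 143 days at 0.4% → €4,075,000 × 0.4% × 143/365 = €6,386.0274
14 Jun – 31 Dec 2021: 201 days at 1.15% → €4,075,000 × 1.15% × 201/365 = €25,806.4726
Total = €34,302.5685

€34,302.57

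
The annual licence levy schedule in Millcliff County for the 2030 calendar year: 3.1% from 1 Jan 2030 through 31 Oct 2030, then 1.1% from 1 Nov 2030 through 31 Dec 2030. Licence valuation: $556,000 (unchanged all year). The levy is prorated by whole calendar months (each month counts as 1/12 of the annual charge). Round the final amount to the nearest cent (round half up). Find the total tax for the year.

$15,382.67

1 Jan – 31 Oct 2030: 10 months at 3.1% → $556,000 × 3.1% × 10/12 = $14,363.3333
1 Nov – 31 Dec 2030: 2 months at 1.1% → $556,000 × 1.1% × 2/12 = $1,019.3333
Total = $15,382.6667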